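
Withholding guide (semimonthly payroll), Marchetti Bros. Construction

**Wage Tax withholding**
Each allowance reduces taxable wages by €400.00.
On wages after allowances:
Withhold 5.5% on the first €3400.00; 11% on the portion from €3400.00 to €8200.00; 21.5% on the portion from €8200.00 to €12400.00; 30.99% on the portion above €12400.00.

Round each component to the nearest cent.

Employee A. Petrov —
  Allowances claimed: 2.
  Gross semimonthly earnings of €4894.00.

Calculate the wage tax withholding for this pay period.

Wage Tax: taxable = €4894.00 − 2×€400.00 = €4094.00
  €187.00 + 11% × (€4094.00 − €3400.00) = €187.00 + 11% × €694.00 = €263.34

€263.34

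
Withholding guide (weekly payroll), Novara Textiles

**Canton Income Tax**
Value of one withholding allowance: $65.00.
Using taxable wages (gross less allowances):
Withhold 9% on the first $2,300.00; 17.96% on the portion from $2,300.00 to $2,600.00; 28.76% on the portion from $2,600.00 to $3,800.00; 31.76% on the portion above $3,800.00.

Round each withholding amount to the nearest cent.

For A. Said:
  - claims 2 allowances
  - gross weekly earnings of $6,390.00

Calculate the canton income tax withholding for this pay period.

Canton Income Tax: taxable = $6,390.00 − 2×$65.00 = $6,260.00
  $606.00 + 31.76% × ($6,260.00 − $3,800.00) = $606.00 + 31.76% × $2,460.00 = $1,387.30

$1,387.30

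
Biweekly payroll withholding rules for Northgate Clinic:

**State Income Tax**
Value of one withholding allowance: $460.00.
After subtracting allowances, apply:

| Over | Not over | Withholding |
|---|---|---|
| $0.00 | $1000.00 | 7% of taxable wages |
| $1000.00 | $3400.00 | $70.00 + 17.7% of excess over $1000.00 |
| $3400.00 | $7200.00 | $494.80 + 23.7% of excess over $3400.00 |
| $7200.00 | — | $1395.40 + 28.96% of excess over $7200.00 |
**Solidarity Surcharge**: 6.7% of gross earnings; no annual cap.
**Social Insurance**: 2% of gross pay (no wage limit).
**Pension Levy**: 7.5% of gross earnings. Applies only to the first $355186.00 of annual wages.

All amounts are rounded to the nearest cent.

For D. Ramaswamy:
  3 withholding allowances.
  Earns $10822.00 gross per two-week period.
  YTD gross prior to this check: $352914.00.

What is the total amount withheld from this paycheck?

$3156.59

State Income Tax: taxable = $10822.00 − 3×$460.00 = $9442.00
  $1395.40 + 28.96% × ($9442.00 − $7200.00) = $1395.40 + 28.96% × $2242.00 = $2044.68
Solidarity Surcharge: 6.7% × $10822.00 = $725.07
Social Insurance: 2% × $10822.00 = $216.44
Pension Levy: cap $355186.00 − YTD $352914.00 = $2272.00 subject; 7.5% × $2272.00 = $170.40
Total: $2044.68 + $725.07 + $216.44 + $170.40 = $3156.59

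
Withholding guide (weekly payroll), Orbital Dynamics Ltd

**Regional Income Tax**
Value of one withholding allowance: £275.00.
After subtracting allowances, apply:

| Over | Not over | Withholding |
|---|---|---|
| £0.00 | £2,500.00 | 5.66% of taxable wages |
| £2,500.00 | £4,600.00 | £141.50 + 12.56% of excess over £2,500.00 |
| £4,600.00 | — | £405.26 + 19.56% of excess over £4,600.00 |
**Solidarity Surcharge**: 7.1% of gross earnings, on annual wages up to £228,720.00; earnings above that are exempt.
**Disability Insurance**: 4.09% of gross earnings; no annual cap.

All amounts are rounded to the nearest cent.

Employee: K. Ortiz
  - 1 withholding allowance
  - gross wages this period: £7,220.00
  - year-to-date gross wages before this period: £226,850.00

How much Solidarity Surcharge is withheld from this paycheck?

£132.77

Solidarity Surcharge: cap £228,720.00 − YTD £226,850.00 = £1,870.00 subject; 7.1% × £1,870.00 = £132.77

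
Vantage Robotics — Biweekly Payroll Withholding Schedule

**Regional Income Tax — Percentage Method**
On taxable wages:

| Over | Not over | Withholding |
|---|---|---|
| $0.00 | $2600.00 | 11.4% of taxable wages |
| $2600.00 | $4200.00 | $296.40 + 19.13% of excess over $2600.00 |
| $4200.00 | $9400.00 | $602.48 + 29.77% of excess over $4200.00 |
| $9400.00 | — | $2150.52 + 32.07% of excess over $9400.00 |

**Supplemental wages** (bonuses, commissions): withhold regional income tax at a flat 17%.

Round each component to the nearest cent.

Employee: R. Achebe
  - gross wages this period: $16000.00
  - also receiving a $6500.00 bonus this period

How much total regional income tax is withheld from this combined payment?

Regional Income Tax: taxable = $16000.00
  $2150.52 + 32.07% × ($16000.00 − $9400.00) = $2150.52 + 32.07% × $6600.00 = $4267.14
Supplemental (17% flat on bonus): 17% × $6500.00 = $1105.00
Total regional income tax: $4267.14 + $1105.00 = $5372.14

$5372.14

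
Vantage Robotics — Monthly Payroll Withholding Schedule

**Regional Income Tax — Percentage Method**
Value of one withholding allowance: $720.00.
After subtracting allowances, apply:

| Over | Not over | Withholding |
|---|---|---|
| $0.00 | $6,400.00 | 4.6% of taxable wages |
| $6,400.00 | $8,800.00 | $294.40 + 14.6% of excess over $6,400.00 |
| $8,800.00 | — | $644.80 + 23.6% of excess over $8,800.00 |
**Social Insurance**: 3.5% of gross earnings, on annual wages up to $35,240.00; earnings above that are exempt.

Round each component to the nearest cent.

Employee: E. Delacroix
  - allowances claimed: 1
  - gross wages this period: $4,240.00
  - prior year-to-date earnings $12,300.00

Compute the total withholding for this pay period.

Regional Income Tax: taxable = $4,240.00 − 1×$720.00 = $3,520.00
  4.6% × $3,520.00 = $161.92
Social Insurance: 3.5% × $4,240.00 = $148.40
Total: $161.92 + $148.40 = $310.32

$310.32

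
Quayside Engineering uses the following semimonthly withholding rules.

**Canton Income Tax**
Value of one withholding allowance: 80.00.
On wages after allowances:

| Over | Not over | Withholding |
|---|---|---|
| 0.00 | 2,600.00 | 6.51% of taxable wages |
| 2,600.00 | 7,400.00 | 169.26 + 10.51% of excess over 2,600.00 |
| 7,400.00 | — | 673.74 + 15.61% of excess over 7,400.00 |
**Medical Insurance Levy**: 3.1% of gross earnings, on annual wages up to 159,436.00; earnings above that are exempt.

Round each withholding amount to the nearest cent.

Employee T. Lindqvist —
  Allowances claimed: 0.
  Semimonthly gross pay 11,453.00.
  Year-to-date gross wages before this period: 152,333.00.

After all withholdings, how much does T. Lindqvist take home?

Canton Income Tax: taxable = 11,453.00
  673.74 + 15.61% × (11,453.00 − 7,400.00) = 673.74 + 15.61% × 4,053.00 = 1,306.41
Medical Insurance Levy: cap 159,436.00 − YTD 152,333.00 = 7,103.00 subject; 3.1% × 7,103.00 = 220.19
Total withheld: 1,306.41 + 220.19 = 1,526.60
Net pay: 11,453.00 − 1,526.60 = 9,926.40

9,926.40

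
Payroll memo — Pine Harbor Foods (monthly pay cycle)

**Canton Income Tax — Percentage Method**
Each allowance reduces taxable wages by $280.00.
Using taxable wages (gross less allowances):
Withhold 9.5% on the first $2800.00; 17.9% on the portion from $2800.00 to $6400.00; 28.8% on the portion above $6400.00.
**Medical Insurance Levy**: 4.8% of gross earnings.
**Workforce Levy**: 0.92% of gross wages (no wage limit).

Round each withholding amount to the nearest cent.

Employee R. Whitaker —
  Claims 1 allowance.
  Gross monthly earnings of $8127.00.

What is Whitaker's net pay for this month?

Canton Income Tax: taxable = $8127.00 − 1×$280.00 = $7847.00
  $910.40 + 28.8% × ($7847.00 − $6400.00) = $910.40 + 28.8% × $1447.00 = $1327.14
Medical Insurance Levy: 4.8% × $8127.00 = $390.10
Workforce Levy: 0.92% × $8127.00 = $74.77
Total withheld: $1327.14 + $390.10 + $74.77 = $1792.01
Net pay: $8127.00 − $1792.01 = $6334.99

$6334.99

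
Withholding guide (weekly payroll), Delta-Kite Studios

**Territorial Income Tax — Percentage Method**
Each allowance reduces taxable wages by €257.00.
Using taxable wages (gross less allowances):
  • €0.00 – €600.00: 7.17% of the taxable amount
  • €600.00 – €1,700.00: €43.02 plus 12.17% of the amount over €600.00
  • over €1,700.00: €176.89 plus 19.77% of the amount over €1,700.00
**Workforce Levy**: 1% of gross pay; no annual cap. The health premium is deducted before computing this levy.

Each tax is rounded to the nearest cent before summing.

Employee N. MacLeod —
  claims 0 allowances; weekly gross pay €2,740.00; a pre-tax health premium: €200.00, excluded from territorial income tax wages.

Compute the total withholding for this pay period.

Territorial Income Tax: taxable = €2,740.00 − €200.00 = €2,540.00
  €176.89 + 19.77% × (€2,540.00 − €1,700.00) = €176.89 + 19.77% × €840.00 = €342.96
Workforce Levy: 1% × €2,540.00 = €25.40
Total: €342.96 + €25.40 = €368.36

€368.36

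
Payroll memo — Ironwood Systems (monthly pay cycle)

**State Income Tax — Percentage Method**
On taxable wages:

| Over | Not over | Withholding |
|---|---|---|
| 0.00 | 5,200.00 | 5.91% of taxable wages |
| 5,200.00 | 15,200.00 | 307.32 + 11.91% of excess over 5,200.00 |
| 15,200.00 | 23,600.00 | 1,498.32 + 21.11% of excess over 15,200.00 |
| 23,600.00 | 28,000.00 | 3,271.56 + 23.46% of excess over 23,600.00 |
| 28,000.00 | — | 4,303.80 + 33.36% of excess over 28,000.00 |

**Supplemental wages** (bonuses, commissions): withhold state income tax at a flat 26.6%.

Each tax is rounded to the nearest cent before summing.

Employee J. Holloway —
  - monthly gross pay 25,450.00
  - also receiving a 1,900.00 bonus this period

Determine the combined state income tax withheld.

State Income Tax: taxable = 25,450.00
  3,271.56 + 23.46% × (25,450.00 − 23,600.00) = 3,271.56 + 23.46% × 1,850.00 = 3,705.57
Supplemental (26.6% flat on bonus): 26.6% × 1,900.00 = 505.40
Total state income tax: 3,705.57 + 505.40 = 4,210.97

4,210.97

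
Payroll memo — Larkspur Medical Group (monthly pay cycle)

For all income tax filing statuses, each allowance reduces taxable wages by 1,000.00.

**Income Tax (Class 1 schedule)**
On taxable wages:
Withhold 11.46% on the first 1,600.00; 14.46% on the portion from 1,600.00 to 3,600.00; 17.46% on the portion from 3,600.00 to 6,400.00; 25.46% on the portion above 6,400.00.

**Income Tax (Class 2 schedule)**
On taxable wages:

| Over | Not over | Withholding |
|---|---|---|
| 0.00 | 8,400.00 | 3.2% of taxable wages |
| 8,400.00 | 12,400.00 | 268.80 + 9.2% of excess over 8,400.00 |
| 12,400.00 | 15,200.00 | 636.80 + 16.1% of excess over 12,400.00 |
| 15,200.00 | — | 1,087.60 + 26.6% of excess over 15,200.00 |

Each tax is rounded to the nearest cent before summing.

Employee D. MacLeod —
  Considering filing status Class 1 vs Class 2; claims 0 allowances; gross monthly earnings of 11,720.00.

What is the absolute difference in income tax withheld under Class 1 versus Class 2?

Income Tax (Class 1): taxable = 11,720.00
  961.44 + 25.46% × (11,720.00 − 6,400.00) = 961.44 + 25.46% × 5,320.00 = 2,315.91
Income Tax (Class 2): taxable = 11,720.00
  268.80 + 9.2% × (11,720.00 − 8,400.00) = 268.80 + 9.2% × 3,320.00 = 574.24
Difference: |2,315.91 − 574.24| = 1,741.67 (higher under Class 1)

1,741.67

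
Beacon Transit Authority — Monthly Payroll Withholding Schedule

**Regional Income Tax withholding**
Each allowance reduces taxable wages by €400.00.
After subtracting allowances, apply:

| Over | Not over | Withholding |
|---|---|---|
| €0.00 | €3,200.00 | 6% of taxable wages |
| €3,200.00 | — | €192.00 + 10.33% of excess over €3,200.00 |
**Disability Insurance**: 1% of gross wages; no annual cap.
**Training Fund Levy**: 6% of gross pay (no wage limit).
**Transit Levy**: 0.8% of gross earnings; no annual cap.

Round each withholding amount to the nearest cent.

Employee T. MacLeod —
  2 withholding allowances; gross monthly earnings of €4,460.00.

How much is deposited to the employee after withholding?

€3,872.60

Regional Income Tax: taxable = €4,460.00 − 2×€400.00 = €3,660.00
  €192.00 + 10.33% × (€3,660.00 − €3,200.00) = €192.00 + 10.33% × €460.00 = €239.52
Disability Insurance: 1% × €4,460.00 = €44.60
Training Fund Levy: 6% × €4,460.00 = €267.60
Transit Levy: 0.8% × €4,460.00 = €35.68
Total withheld: €239.52 + €44.60 + €267.60 + €35.68 = €587.40
Net pay: €4,460.00 − €587.40 = €3,872.60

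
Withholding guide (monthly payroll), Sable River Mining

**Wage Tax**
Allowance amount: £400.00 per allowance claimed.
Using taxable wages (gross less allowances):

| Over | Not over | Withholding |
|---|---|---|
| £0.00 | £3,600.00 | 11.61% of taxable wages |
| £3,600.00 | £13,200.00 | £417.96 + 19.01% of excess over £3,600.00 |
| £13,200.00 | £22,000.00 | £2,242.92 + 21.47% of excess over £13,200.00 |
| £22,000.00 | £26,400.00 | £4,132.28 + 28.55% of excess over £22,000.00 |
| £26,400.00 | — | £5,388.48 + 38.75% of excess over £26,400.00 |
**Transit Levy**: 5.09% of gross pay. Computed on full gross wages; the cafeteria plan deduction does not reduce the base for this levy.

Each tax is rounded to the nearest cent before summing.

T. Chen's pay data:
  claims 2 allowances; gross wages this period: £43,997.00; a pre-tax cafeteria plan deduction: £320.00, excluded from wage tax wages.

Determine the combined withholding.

£14,012.77

Wage Tax: taxable = £43,997.00 − £320.00 − 2×£400.00 = £42,877.00
  £5,388.48 + 38.75% × (£42,877.00 − £26,400.00) = £5,388.48 + 38.75% × £16,477.00 = £11,773.32
Transit Levy: 5.09% × £43,997.00 = £2,239.45
Total: £11,773.32 + £2,239.45 = £14,012.77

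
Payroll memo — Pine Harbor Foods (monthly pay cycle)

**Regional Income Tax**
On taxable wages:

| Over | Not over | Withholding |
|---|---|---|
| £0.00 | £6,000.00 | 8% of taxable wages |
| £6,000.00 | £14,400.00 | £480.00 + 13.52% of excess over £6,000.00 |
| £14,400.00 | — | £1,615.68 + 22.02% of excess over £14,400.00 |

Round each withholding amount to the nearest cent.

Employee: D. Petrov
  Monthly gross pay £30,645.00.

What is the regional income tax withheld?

£5,192.83

Regional Income Tax: taxable = £30,645.00
  £1,615.68 + 22.02% × (£30,645.00 − £14,400.00) = £1,615.68 + 22.02% × £16,245.00 = £5,192.83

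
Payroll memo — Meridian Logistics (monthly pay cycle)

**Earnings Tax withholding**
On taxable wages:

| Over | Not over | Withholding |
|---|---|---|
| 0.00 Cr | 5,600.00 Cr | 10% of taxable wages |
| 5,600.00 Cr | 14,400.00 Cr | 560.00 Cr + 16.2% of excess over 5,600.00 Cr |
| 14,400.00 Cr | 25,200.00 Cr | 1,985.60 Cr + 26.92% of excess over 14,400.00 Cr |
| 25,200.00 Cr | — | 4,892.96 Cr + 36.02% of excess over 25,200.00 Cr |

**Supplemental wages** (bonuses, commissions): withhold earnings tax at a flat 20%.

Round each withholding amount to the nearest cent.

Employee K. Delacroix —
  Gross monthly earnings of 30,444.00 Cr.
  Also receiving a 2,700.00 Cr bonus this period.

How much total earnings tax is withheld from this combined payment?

Earnings Tax: taxable = 30,444.00 Cr
  4,892.96 Cr + 36.02% × (30,444.00 Cr − 25,200.00 Cr) = 4,892.96 Cr + 36.02% × 5,244.00 Cr = 6,781.85 Cr
Supplemental (20% flat on bonus): 20% × 2,700.00 Cr = 540.00 Cr
Total earnings tax: 6,781.85 Cr + 540.00 Cr = 7,321.85 Cr

7,321.85 Cr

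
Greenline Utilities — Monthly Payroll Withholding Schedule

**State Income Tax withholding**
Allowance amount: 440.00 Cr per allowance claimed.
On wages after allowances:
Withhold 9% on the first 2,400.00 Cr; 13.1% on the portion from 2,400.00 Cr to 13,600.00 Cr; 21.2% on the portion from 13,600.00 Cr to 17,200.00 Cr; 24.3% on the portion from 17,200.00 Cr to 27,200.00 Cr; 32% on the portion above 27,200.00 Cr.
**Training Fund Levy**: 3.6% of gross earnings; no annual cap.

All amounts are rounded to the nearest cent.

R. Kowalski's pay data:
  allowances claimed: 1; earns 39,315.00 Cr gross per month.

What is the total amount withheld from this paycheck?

10,027.74 Cr

State Income Tax: taxable = 39,315.00 Cr − 1×440.00 Cr = 38,875.00 Cr
  4,876.40 Cr + 32% × (38,875.00 Cr − 27,200.00 Cr) = 4,876.40 Cr + 32% × 11,675.00 Cr = 8,612.40 Cr
Training Fund Levy: 3.6% × 39,315.00 Cr = 1,415.34 Cr
Total: 8,612.40 Cr + 1,415.34 Cr = 10,027.74 Cr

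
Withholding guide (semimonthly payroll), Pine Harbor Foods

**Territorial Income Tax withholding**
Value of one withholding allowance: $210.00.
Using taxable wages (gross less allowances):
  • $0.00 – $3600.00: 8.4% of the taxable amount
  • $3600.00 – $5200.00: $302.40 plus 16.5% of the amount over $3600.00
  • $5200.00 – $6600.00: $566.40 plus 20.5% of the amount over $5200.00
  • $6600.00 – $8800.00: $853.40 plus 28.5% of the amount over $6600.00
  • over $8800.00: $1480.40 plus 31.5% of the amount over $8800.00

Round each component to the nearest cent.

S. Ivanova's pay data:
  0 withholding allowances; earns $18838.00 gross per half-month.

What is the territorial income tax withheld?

$4642.37

Territorial Income Tax: taxable = $18838.00
  $1480.40 + 31.5% × ($18838.00 − $8800.00) = $1480.40 + 31.5% × $10038.00 = $4642.37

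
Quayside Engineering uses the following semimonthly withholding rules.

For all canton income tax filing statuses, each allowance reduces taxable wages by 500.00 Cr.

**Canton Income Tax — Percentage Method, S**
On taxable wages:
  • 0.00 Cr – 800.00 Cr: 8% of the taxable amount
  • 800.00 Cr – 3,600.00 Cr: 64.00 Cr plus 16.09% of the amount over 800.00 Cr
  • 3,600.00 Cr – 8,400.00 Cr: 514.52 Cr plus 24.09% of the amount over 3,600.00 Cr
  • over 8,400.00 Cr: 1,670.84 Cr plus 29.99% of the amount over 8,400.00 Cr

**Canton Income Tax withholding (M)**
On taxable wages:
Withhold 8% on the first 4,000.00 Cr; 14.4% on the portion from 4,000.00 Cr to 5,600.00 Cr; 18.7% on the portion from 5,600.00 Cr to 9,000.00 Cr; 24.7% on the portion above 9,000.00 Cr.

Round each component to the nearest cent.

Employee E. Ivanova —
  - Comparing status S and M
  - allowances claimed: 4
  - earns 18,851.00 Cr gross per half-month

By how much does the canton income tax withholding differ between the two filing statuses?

Canton Income Tax (S): taxable = 18,851.00 Cr − 4×500.00 Cr = 16,851.00 Cr
  1,670.84 Cr + 29.99% × (16,851.00 Cr − 8,400.00 Cr) = 1,670.84 Cr + 29.99% × 8,451.00 Cr = 4,205.29 Cr
Canton Income Tax (M): taxable = 18,851.00 Cr − 4×500.00 Cr = 16,851.00 Cr
  1,186.20 Cr + 24.7% × (16,851.00 Cr − 9,000.00 Cr) = 1,186.20 Cr + 24.7% × 7,851.00 Cr = 3,125.40 Cr
Difference: |4,205.29 Cr − 3,125.40 Cr| = 1,079.89 Cr (higher under S)

1,079.89 Cr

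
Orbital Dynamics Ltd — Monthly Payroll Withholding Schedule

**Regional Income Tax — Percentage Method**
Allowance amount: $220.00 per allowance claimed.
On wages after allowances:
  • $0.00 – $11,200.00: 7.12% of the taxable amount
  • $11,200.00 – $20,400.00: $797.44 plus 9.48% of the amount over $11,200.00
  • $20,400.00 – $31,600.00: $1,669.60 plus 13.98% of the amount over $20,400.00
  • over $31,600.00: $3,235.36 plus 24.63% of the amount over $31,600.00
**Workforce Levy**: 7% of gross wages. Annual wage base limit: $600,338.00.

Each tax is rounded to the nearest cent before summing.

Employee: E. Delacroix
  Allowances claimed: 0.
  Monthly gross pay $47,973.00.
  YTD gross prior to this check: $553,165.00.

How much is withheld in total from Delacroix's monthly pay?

$10,570.14

Regional Income Tax: taxable = $47,973.00
  $3,235.36 + 24.63% × ($47,973.00 − $31,600.00) = $3,235.36 + 24.63% × $16,373.00 = $7,268.03
Workforce Levy: cap $600,338.00 − YTD $553,165.00 = $47,173.00 subject; 7% × $47,173.00 = $3,302.11
Total: $7,268.03 + $3,302.11 = $10,570.14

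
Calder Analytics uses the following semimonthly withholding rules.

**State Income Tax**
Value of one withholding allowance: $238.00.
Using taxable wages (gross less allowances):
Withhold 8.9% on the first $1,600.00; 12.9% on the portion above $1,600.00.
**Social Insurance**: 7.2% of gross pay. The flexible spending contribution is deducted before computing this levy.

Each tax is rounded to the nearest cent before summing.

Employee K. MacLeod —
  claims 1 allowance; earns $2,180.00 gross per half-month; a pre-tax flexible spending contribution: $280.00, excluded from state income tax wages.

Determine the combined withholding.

State Income Tax: taxable = $2,180.00 − $280.00 − 1×$238.00 = $1,662.00
  $142.40 + 12.9% × ($1,662.00 − $1,600.00) = $142.40 + 12.9% × $62.00 = $150.40
Social Insurance: 7.2% × $1,900.00 = $136.80
Total: $150.40 + $136.80 = $287.20

$287.20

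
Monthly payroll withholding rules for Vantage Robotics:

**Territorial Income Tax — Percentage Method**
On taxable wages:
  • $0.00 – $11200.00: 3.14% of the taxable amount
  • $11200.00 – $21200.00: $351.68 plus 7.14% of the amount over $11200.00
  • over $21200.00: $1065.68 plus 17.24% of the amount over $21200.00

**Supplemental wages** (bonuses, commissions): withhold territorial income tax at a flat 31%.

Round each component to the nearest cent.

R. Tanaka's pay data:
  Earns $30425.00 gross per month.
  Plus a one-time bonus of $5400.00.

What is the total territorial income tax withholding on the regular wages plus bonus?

$4330.07

Territorial Income Tax: taxable = $30425.00
  $1065.68 + 17.24% × ($30425.00 − $21200.00) = $1065.68 + 17.24% × $9225.00 = $2656.07
Supplemental (31% flat on bonus): 31% × $5400.00 = $1674.00
Total territorial income tax: $2656.07 + $1674.00 = $4330.07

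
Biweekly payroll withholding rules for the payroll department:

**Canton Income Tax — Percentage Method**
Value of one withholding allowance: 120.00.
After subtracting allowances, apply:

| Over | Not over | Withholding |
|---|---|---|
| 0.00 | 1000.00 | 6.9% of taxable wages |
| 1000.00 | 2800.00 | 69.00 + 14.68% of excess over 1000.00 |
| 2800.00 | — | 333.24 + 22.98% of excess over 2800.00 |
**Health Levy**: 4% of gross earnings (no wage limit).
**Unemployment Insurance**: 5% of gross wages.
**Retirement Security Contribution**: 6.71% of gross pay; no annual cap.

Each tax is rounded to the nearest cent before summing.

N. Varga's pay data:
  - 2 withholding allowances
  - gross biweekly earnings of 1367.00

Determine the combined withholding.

Canton Income Tax: taxable = 1367.00 − 2×120.00 = 1127.00
  69.00 + 14.68% × (1127.00 − 1000.00) = 69.00 + 14.68% × 127.00 = 87.64
Health Levy: 4% × 1367.00 = 54.68
Unemployment Insurance: 5% × 1367.00 = 68.35
Retirement Security Contribution: 6.71% × 1367.00 = 91.73
Total: 87.64 + 54.68 + 68.35 + 91.73 = 302.40

302.40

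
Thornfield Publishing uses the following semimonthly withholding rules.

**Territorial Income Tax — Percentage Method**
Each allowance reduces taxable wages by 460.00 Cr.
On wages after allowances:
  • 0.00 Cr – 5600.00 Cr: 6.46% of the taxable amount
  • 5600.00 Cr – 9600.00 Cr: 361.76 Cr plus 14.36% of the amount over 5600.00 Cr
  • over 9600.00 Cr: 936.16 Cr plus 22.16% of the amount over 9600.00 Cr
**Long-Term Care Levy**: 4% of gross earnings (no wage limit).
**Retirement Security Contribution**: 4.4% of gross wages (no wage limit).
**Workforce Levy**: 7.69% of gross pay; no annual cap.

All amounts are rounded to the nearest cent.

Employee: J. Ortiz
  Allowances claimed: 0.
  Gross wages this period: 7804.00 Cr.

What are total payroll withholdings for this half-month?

1933.92 Cr

Territorial Income Tax: taxable = 7804.00 Cr
  361.76 Cr + 14.36% × (7804.00 Cr − 5600.00 Cr) = 361.76 Cr + 14.36% × 2204.00 Cr = 678.25 Cr
Long-Term Care Levy: 4% × 7804.00 Cr = 312.16 Cr
Retirement Security Contribution: 4.4% × 7804.00 Cr = 343.38 Cr
Workforce Levy: 7.69% × 7804.00 Cr = 600.13 Cr
Total: 678.25 Cr + 312.16 Cr + 343.38 Cr + 600.13 Cr = 1933.92 Cr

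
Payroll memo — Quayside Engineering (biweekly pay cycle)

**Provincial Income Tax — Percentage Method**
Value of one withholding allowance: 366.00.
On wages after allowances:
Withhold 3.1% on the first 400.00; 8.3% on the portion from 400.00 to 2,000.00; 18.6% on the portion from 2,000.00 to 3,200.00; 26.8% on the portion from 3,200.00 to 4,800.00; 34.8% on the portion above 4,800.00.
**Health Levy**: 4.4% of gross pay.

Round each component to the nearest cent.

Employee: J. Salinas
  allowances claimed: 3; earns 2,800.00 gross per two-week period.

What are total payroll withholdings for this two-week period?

243.67

Provincial Income Tax: taxable = 2,800.00 − 3×366.00 = 1,702.00
  12.40 + 8.3% × (1,702.00 − 400.00) = 12.40 + 8.3% × 1,302.00 = 120.47
Health Levy: 4.4% × 2,800.00 = 123.20
Total: 120.47 + 123.20 = 243.67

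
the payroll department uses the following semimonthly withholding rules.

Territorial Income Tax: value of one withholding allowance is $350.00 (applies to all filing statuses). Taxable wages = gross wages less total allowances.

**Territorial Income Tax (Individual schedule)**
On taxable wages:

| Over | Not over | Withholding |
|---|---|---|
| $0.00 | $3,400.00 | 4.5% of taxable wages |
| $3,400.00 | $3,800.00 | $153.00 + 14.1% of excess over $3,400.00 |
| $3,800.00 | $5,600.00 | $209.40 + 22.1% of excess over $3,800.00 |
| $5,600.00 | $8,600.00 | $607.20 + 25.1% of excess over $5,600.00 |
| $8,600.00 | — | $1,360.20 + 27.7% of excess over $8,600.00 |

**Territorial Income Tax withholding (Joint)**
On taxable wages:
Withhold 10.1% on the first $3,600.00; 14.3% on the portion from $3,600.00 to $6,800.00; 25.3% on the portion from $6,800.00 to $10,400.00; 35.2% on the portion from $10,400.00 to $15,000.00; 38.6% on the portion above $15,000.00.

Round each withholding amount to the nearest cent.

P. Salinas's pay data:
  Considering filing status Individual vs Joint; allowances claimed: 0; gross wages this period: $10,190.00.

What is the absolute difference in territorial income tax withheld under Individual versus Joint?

Territorial Income Tax (Individual): taxable = $10,190.00
  $1,360.20 + 27.7% × ($10,190.00 − $8,600.00) = $1,360.20 + 27.7% × $1,590.00 = $1,800.63
Territorial Income Tax (Joint): taxable = $10,190.00
  $821.20 + 25.3% × ($10,190.00 − $6,800.00) = $821.20 + 25.3% × $3,390.00 = $1,678.87
Difference: |$1,800.63 − $1,678.87| = $121.76 (higher under Individual)

$121.76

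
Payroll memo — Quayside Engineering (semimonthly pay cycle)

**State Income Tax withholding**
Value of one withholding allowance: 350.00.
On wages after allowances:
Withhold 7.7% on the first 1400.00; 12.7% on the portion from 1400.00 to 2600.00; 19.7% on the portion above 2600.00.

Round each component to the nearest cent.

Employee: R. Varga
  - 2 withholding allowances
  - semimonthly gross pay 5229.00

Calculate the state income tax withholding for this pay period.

State Income Tax: taxable = 5229.00 − 2×350.00 = 4529.00
  260.20 + 19.7% × (4529.00 − 2600.00) = 260.20 + 19.7% × 1929.00 = 640.21

640.21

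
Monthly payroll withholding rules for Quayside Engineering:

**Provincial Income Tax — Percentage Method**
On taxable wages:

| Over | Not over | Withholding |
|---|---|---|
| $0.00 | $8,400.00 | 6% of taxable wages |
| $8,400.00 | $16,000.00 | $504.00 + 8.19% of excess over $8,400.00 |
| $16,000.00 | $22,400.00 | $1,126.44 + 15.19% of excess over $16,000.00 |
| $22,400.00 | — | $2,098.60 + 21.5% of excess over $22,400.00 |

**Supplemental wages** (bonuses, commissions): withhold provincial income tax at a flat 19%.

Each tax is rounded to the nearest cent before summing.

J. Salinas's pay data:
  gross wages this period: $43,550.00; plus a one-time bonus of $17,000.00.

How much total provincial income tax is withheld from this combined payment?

Provincial Income Tax: taxable = $43,550.00
  $2,098.60 + 21.5% × ($43,550.00 − $22,400.00) = $2,098.60 + 21.5% × $21,150.00 = $6,645.85
Supplemental (19% flat on bonus): 19% × $17,000.00 = $3,230.00
Total provincial income tax: $6,645.85 + $3,230.00 = $9,875.85

$9,875.85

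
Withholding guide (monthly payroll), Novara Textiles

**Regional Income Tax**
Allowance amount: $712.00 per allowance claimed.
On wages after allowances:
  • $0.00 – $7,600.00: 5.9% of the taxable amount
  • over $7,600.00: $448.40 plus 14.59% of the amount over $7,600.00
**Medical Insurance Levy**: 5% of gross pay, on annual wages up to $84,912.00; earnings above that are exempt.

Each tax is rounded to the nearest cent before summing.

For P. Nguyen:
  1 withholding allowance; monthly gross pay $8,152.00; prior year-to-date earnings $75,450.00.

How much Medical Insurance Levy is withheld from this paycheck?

Medical Insurance Levy: 5% × $8,152.00 = $407.60

$407.60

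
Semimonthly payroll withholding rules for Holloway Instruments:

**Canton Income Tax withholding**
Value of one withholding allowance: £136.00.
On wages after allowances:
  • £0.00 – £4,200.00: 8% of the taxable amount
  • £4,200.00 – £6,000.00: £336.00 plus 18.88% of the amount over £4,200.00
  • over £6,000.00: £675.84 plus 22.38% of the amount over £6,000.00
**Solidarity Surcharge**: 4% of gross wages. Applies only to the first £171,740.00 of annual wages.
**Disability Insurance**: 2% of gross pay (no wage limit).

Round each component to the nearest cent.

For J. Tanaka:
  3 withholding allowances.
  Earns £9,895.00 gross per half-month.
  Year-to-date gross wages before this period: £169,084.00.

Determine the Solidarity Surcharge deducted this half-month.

£106.24

Solidarity Surcharge: cap £171,740.00 − YTD £169,084.00 = £2,656.00 subject; 4% × £2,656.00 = £106.24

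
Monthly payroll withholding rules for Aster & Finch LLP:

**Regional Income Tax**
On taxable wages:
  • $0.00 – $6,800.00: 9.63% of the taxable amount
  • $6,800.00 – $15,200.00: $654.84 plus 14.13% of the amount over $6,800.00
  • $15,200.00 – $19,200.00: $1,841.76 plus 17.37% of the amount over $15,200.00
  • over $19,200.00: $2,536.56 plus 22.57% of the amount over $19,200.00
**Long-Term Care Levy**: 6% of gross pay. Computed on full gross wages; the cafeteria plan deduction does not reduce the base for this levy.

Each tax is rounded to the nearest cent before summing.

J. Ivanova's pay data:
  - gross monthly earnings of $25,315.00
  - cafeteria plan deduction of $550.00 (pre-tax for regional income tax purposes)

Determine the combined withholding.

$5,311.48

Regional Income Tax: taxable = $25,315.00 − $550.00 = $24,765.00
  $2,536.56 + 22.57% × ($24,765.00 − $19,200.00) = $2,536.56 + 22.57% × $5,565.00 = $3,792.58
Long-Term Care Levy: 6% × $25,315.00 = $1,518.90
Total: $3,792.58 + $1,518.90 = $5,311.48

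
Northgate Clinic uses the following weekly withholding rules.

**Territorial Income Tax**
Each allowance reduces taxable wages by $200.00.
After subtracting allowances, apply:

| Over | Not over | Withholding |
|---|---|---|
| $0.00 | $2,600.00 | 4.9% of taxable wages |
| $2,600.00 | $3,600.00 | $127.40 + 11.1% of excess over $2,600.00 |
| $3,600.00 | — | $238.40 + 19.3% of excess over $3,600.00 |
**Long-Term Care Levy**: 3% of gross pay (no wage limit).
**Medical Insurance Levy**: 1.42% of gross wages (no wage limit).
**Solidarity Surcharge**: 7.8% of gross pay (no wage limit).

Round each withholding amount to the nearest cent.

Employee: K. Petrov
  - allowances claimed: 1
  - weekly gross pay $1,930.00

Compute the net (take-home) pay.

$1,609.38

Territorial Income Tax: taxable = $1,930.00 − 1×$200.00 = $1,730.00
  4.9% × $1,730.00 = $84.77
Long-Term Care Levy: 3% × $1,930.00 = $57.90
Medical Insurance Levy: 1.42% × $1,930.00 = $27.41
Solidarity Surcharge: 7.8% × $1,930.00 = $150.54
Total withheld: $84.77 + $57.90 + $27.41 + $150.54 = $320.62
Net pay: $1,930.00 − $320.62 = $1,609.38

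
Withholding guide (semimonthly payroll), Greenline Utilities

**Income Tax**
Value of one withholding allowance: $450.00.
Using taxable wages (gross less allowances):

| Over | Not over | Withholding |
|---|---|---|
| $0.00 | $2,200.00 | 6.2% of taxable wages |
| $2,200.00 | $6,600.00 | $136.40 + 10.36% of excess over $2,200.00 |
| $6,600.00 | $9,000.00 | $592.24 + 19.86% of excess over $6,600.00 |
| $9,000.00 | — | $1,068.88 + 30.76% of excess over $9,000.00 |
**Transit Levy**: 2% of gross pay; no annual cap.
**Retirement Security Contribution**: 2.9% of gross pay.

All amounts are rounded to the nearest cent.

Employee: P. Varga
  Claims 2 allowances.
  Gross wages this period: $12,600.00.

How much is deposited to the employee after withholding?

$10,083.20

Income Tax: taxable = $12,600.00 − 2×$450.00 = $11,700.00
  $1,068.88 + 30.76% × ($11,700.00 − $9,000.00) = $1,068.88 + 30.76% × $2,700.00 = $1,899.40
Transit Levy: 2% × $12,600.00 = $252.00
Retirement Security Contribution: 2.9% × $12,600.00 = $365.40
Total withheld: $1,899.40 + $252.00 + $365.40 = $2,516.80
Net pay: $12,600.00 − $2,516.80 = $10,083.20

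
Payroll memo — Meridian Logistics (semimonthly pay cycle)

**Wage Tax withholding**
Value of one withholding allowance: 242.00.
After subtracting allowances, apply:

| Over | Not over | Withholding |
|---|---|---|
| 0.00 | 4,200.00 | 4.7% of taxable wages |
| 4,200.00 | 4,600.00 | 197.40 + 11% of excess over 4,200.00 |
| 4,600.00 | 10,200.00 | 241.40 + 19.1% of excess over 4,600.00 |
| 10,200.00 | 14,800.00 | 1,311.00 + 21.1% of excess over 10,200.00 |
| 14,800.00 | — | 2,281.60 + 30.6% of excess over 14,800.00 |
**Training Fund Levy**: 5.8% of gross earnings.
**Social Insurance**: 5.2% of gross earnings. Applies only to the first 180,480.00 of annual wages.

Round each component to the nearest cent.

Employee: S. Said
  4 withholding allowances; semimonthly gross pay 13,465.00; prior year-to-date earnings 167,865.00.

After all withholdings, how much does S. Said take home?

Wage Tax: taxable = 13,465.00 − 4×242.00 = 12,497.00
  1,311.00 + 21.1% × (12,497.00 − 10,200.00) = 1,311.00 + 21.1% × 2,297.00 = 1,795.67
Training Fund Levy: 5.8% × 13,465.00 = 780.97
Social Insurance: cap 180,480.00 − YTD 167,865.00 = 12,615.00 subject; 5.2% × 12,615.00 = 655.98
Total withheld: 1,795.67 + 780.97 + 655.98 = 3,232.62
Net pay: 13,465.00 − 3,232.62 = 10,232.38

10,232.38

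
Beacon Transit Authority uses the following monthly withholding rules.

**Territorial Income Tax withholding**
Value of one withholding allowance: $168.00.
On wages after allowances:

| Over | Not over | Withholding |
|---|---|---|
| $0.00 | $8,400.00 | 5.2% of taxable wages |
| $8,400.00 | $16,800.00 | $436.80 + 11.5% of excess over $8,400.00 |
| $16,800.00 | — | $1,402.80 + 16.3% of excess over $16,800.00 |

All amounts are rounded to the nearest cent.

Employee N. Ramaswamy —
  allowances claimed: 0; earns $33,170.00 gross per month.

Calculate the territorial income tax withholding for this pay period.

$4,071.11

Territorial Income Tax: taxable = $33,170.00
  $1,402.80 + 16.3% × ($33,170.00 − $16,800.00) = $1,402.80 + 16.3% × $16,370.00 = $4,071.11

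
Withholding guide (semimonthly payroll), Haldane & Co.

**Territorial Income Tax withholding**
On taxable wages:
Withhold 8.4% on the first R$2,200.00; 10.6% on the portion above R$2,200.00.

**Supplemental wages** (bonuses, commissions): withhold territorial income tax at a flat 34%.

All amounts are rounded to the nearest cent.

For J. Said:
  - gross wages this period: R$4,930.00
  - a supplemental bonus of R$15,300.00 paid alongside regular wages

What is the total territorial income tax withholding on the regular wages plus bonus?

Territorial Income Tax: taxable = R$4,930.00
  R$184.80 + 10.6% × (R$4,930.00 − R$2,200.00) = R$184.80 + 10.6% × R$2,730.00 = R$474.18
Supplemental (34% flat on bonus): 34% × R$15,300.00 = R$5,202.00
Total territorial income tax: R$474.18 + R$5,202.00 = R$5,676.18

R$5,676.18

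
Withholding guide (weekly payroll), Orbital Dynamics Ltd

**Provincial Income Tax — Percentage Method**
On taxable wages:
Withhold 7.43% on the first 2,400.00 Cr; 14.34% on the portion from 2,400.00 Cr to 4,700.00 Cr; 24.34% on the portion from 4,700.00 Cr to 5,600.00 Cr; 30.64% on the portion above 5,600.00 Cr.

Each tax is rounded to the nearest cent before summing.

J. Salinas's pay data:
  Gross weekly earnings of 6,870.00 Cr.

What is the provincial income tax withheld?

1,116.33 Cr

Provincial Income Tax: taxable = 6,870.00 Cr
  727.20 Cr + 30.64% × (6,870.00 Cr − 5,600.00 Cr) = 727.20 Cr + 30.64% × 1,270.00 Cr = 1,116.33 Cr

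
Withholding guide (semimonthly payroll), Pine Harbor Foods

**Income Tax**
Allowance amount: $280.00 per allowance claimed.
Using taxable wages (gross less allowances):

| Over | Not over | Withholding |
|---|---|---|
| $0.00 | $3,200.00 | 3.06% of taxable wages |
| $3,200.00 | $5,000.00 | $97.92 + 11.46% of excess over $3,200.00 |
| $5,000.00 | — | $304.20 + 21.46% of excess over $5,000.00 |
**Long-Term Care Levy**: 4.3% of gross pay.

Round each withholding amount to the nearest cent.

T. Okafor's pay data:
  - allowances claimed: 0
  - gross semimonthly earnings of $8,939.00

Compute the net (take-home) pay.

Income Tax: taxable = $8,939.00
  $304.20 + 21.46% × ($8,939.00 − $5,000.00) = $304.20 + 21.46% × $3,939.00 = $1,149.51
Long-Term Care Levy: 4.3% × $8,939.00 = $384.38
Total withheld: $1,149.51 + $384.38 = $1,533.89
Net pay: $8,939.00 − $1,533.89 = $7,405.11

$7,405.11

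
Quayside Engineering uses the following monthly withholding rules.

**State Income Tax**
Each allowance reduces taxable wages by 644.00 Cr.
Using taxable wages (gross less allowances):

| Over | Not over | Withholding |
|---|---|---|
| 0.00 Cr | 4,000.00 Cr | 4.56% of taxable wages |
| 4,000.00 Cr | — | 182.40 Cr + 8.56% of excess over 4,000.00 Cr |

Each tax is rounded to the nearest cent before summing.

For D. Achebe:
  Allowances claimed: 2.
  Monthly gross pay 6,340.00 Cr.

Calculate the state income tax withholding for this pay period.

State Income Tax: taxable = 6,340.00 Cr − 2×644.00 Cr = 5,052.00 Cr
  182.40 Cr + 8.56% × (5,052.00 Cr − 4,000.00 Cr) = 182.40 Cr + 8.56% × 1,052.00 Cr = 272.45 Cr

272.45 Cr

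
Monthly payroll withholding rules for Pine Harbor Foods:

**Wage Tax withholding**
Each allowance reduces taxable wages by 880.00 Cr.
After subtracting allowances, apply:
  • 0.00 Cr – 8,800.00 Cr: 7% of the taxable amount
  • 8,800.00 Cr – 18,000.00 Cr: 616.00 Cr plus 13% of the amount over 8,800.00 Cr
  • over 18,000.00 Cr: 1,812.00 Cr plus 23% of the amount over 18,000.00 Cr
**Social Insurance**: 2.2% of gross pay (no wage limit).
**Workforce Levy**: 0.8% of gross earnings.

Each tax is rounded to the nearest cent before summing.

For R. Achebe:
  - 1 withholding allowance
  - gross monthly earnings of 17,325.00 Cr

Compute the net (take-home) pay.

15,195.40 Cr

Wage Tax: taxable = 17,325.00 Cr − 1×880.00 Cr = 16,445.00 Cr
  616.00 Cr + 13% × (16,445.00 Cr − 8,800.00 Cr) = 616.00 Cr + 13% × 7,645.00 Cr = 1,609.85 Cr
Social Insurance: 2.2% × 17,325.00 Cr = 381.15 Cr
Workforce Levy: 0.8% × 17,325.00 Cr = 138.60 Cr
Total withheld: 1,609.85 Cr + 381.15 Cr + 138.60 Cr = 2,129.60 Cr
Net pay: 17,325.00 Cr − 2,129.60 Cr = 15,195.40 Cr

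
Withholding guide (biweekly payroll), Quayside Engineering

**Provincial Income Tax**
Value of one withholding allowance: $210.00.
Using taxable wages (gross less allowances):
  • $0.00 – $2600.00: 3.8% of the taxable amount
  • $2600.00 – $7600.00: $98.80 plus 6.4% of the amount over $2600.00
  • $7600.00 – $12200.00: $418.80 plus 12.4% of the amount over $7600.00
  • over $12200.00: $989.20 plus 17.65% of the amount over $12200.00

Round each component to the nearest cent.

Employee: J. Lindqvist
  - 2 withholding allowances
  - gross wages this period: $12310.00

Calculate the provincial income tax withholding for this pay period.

Provincial Income Tax: taxable = $12310.00 − 2×$210.00 = $11890.00
  $418.80 + 12.4% × ($11890.00 − $7600.00) = $418.80 + 12.4% × $4290.00 = $950.76

$950.76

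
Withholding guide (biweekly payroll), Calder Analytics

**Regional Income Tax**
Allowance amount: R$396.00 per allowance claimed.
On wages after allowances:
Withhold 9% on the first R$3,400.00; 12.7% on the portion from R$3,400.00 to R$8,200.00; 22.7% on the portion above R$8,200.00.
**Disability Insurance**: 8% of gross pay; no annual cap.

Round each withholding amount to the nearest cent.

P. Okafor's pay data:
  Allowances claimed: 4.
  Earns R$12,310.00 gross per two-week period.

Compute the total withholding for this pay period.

Regional Income Tax: taxable = R$12,310.00 − 4×R$396.00 = R$10,726.00
  R$915.60 + 22.7% × (R$10,726.00 − R$8,200.00) = R$915.60 + 22.7% × R$2,526.00 = R$1,489.00
Disability Insurance: 8% × R$12,310.00 = R$984.80
Total: R$1,489.00 + R$984.80 = R$2,473.80

R$2,473.80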